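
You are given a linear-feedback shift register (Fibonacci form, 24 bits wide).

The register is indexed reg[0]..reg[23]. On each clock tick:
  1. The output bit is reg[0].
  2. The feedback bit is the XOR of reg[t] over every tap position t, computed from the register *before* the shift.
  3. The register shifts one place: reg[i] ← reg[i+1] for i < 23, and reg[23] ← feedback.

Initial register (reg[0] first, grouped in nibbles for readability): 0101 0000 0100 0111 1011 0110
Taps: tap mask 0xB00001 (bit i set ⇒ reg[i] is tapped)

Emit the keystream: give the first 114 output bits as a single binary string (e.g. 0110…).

step | reg (before) | out | fb
   0 | 010100000100011110110110 | 0 | 1
   1 | 101000001000111101101101 | 1 | 0
   2 | 010000010001111011011010 | 0 | 1
   3 | 100000100011110110110101 | 1 | 1
   4 | 000001000111101101101011 | 0 | 0
   5 | 000010001111011011010110 | 0 | 1
   6 | 000100011110110110101101 | 0 | 1
   7 | 001000111101101101011011 | 0 | 0
   8 | 010001111011011010110110 | 0 | 1
   9 | 100011110110110101101101 | 1 | 0
  10 | 000111101101101011011010 | 0 | 1
  11 | 001111011011010110110101 | 0 | 0
  12 | 011110110110101101101010 | 0 | 1
  13 | 111101101101011011010101 | 1 | 1
  14 | 111011011010110110101011 | 1 | 1
  15 | 110110110101101101010111 | 1 | 1
  16 | 101101101011011010101111 | 1 | 0
  17 | 011011010110110101011110 | 0 | 0
  18 | 110110101101101010111100 | 1 | 1
  19 | 101101011011010101111001 | 1 | 1
  20 | 011010110110101011110011 | 0 | 1
  21 | 110101101101010111100111 | 1 | 1
  22 | 101011011010101111001111 | 1 | 0
  23 | 010110110101011110011110 | 0 | 0
  24 | 101101101010111100111100 | 1 | 1
  25 | 011011010101111001111001 | 0 | 0
  26 | 110110101011110011110010 | 1 | 1
  27 | 101101010111100111100101 | 1 | 1
  28 | 011010101111001111001011 | 0 | 0
  29 | 110101011110011110010110 | 1 | 0
  30 | 101010111100111100101100 | 1 | 1
  31 | 010101111001111001011001 | 0 | 0
  32 | 101011110011110010110010 | 1 | 1
  33 | 010111100111100101100101 | 0 | 0
  34 | 101111001111001011001010 | 1 | 0
  35 | 011110011110010110010100 | 0 | 1
  36 | 111100111100101100101001 | 1 | 1
  37 | 111001111001011001010011 | 1 | 0
  38 | 110011110010110010100110 | 1 | 0
  39 | 100111100101100101001100 | 1 | 1
  40 | 001111001011001010011001 | 0 | 0
  41 | 011110010110010100110010 | 0 | 0
  42 | 111100101100101001100100 | 1 | 0
  43 | 111001011001010011001000 | 1 | 0
  44 | 110010110010100110010000 | 1 | 1
  45 | 100101100101001100100001 | 1 | 0
  46 | 001011001010011001000010 | 0 | 0
  47 | 010110010100110010000100 | 0 | 1
  48 | 101100101001100100001001 | 1 | 1
  49 | 011001010011001000010011 | 0 | 1
  50 | 110010100110010000100111 | 1 | 1
  51 | 100101001100100001001111 | 1 | 0
  52 | 001010011001000010011110 | 0 | 0
  53 | 010100110010000100111100 | 0 | 0
  54 | 101001100100001001111000 | 1 | 0
  55 | 010011001000010011110000 | 0 | 0
  56 | 100110010000100111100000 | 1 | 1
  57 | 001100100001001111000001 | 0 | 1
  58 | 011001000010011110000011 | 0 | 1
  59 | 110010000100111100000111 | 1 | 1
  60 | 100100001001111000001111 | 1 | 0
  61 | 001000010011110000011110 | 0 | 0
  62 | 010000100111100000111100 | 0 | 0
  63 | 100001001111000001111000 | 1 | 0
  64 | 000010011110000011110000 | 0 | 0
  65 | 000100111100000111100000 | 0 | 0
  66 | 001001111000001111000000 | 0 | 0
  67 | 010011110000011110000000 | 0 | 0
  68 | 100111100000111100000000 | 1 | 1
  69 | 001111000001111000000001 | 0 | 1
  70 | 011110000011110000000011 | 0 | 1
  71 | 111100000111100000000111 | 1 | 1
  72 | 111000001111000000001111 | 1 | 0
  73 | 110000011110000000011110 | 1 | 1
  74 | 100000111100000000111101 | 1 | 0
  75 | 000001111000000001111010 | 0 | 1
  76 | 000011110000000011110101 | 0 | 0
  77 | 000111100000000111101010 | 0 | 1
  78 | 001111000000001111010101 | 0 | 0
  79 | 011110000000011110101010 | 0 | 1
  80 | 111100000000111101010101 | 1 | 1
  81 | 111000000001111010101011 | 1 | 1
  82 | 110000000011110101010111 | 1 | 1
  83 | 100000000111101010101111 | 1 | 0
  84 | 000000001111010101011110 | 0 | 0
  85 | 000000011110101010111100 | 0 | 0
  86 | 000000111101010101111000 | 0 | 1
  87 | 000001111010101011110001 | 0 | 1
  88 | 000011110101010111100011 | 0 | 1
  89 | 000111101010101111000111 | 0 | 0
  90 | 001111010101011110001110 | 0 | 0
  91 | 011110101010111100011100 | 0 | 0
  92 | 111101010101111000111000 | 1 | 0
  93 | 111010101011110001110000 | 1 | 1
  94 | 110101010111100011100001 | 1 | 0
  95 | 101010101111000111000010 | 1 | 1
  96 | 010101011110001110000101 | 0 | 0
  97 | 101010111100011100001010 | 1 | 0
  98 | 010101111000111000010100 | 0 | 1
  99 | 101011110001110000101001 | 1 | 1
 100 | 010111100011100001010011 | 0 | 1
 101 | 101111000111000010100111 | 1 | 1
 102 | 011110001110000101001111 | 0 | 1
 103 | 111100011100001010011111 | 1 | 0
 104 | 111000111000010100111110 | 1 | 1
 105 | 110001110000101001111101 | 1 | 0
 106 | 100011100001010011111010 | 1 | 0
 107 | 000111000010100111110100 | 0 | 1
 108 | 001110000101001111101001 | 0 | 0
 109 | 011100001010011111010010 | 0 | 0
 110 | 111000010100111110100100 | 1 | 0
 111 | 110000101001111101001000 | 1 | 0
 112 | 100001010011111010010000 | 1 | 1
 113 | 000010100111110100100001 | 0 | 1

010100000100011110110110101101101010111100111100101100101001100100001001111000001111000000001111010101011110001110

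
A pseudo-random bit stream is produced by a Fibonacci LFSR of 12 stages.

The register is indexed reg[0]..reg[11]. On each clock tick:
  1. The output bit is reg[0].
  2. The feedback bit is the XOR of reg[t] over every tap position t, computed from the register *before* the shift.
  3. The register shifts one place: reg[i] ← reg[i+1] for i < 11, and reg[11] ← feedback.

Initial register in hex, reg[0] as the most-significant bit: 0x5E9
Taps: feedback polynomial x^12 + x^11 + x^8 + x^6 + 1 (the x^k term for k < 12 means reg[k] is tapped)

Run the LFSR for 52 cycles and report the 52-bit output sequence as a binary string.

k : reg_k → out_k, fb_k
0: 010111101001 → 0, fb=1
1: 101111010011 → 1, fb=0
2: 011110100110 → 0, fb=1
3: 111101001101 → 1, fb=1
4: 111010011011 → 1, fb=1
5: 110100110111 → 1, fb=1
6: 101001101111 → 1, fb=0
7: 010011011110 → 0, fb=1
8: 100110111101 → 1, fb=0
9: 001101111010 → 0, fb=0
10: 011011110100 → 0, fb=1
11: 110111101001 → 1, fb=0
12: 101111010010 → 1, fb=1
13: 011110100101 → 0, fb=0
14: 111101001010 → 1, fb=0
15: 111010010100 → 1, fb=1
16: 110100101001 → 1, fb=0
17: 101001010010 → 1, fb=1
18: 010010100101 → 0, fb=0
19: 100101001010 → 1, fb=0
20: 001010010100 → 0, fb=0
21: 010100101000 → 0, fb=0
22: 101001010000 → 1, fb=1
23: 010010100001 → 0, fb=0
24: 100101000010 → 1, fb=1
25: 001010000101 → 0, fb=1
26: 010100001011 → 0, fb=0
27: 101000010110 → 1, fb=1
28: 010000101101 → 0, fb=1
29: 100001011011 → 1, fb=1
30: 000010110111 → 0, fb=0
31: 000101101110 → 0, fb=0
32: 001011011100 → 0, fb=1
33: 010110111001 → 0, fb=1
34: 101101110011 → 1, fb=1
35: 011011100111 → 0, fb=0
36: 110111001110 → 1, fb=0
37: 101110011100 → 1, fb=0
38: 011100111000 → 0, fb=0
39: 111001110000 → 1, fb=0
40: 110011100000 → 1, fb=0
41: 100111000000 → 1, fb=1
42: 001110000001 → 0, fb=1
43: 011100000011 → 0, fb=1
44: 111000000111 → 1, fb=0
45: 110000001110 → 1, fb=0
46: 100000011100 → 1, fb=0
47: 000000111000 → 0, fb=0
48: 000001110000 → 0, fb=1
49: 000011100001 → 0, fb=0
50: 000111000010 → 0, fb=0
51: 001110000100 → 0, fb=0

0101111010011011110100101001010000101101110011100000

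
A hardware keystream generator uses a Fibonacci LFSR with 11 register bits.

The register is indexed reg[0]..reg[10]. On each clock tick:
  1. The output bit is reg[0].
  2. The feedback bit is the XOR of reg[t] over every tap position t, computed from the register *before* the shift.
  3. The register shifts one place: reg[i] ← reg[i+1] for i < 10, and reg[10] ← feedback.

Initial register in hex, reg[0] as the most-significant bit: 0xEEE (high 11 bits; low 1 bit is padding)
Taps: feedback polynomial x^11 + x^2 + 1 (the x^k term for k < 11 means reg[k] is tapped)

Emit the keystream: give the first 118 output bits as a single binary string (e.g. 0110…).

k : reg_k → out_k, fb_k
0: 11101110111 → 1, fb=0
1: 11011101110 → 1, fb=1
2: 10111011101 → 1, fb=0
3: 01110111010 → 0, fb=1
4: 11101110101 → 1, fb=0
5: 11011101010 → 1, fb=1
6: 10111010101 → 1, fb=0
7: 01110101010 → 0, fb=1
8: 11101010101 → 1, fb=0
9: 11010101010 → 1, fb=1
10: 10101010101 → 1, fb=0
11: 01010101010 → 0, fb=0
12: 10101010100 → 1, fb=0
13: 01010101000 → 0, fb=0
14: 10101010000 → 1, fb=0
15: 01010100000 → 0, fb=0
16: 10101000000 → 1, fb=0
17: 01010000000 → 0, fb=0
18: 10100000000 → 1, fb=0
19: 01000000000 → 0, fb=0
20: 10000000000 → 1, fb=1
21: 00000000001 → 0, fb=0
22: 00000000010 → 0, fb=0
23: 00000000100 → 0, fb=0
24: 00000001000 → 0, fb=0
25: 00000010000 → 0, fb=0
26: 00000100000 → 0, fb=0
27: 00001000000 → 0, fb=0
28: 00010000000 → 0, fb=0
29: 00100000000 → 0, fb=1
30: 01000000001 → 0, fb=0
31: 10000000010 → 1, fb=1
32: 00000000101 → 0, fb=0
33: 00000001010 → 0, fb=0
34: 00000010100 → 0, fb=0
35: 00000101000 → 0, fb=0
36: 00001010000 → 0, fb=0
37: 00010100000 → 0, fb=0
38: 00101000000 → 0, fb=1
39: 01010000001 → 0, fb=0
40: 10100000010 → 1, fb=0
41: 01000000100 → 0, fb=0
42: 10000001000 → 1, fb=1
43: 00000010001 → 0, fb=0
44: 00000100010 → 0, fb=0
45: 00001000100 → 0, fb=0
46: 00010001000 → 0, fb=0
47: 00100010000 → 0, fb=1
48: 01000100001 → 0, fb=0
49: 10001000010 → 1, fb=1
50: 00010000101 → 0, fb=0
51: 00100001010 → 0, fb=1
52: 01000010101 → 0, fb=0
53: 10000101010 → 1, fb=1
54: 00001010101 → 0, fb=0
55: 00010101010 → 0, fb=0
56: 00101010100 → 0, fb=1
57: 01010101001 → 0, fb=0
58: 10101010010 → 1, fb=0
59: 01010100100 → 0, fb=0
60: 10101001000 → 1, fb=0
61: 01010010000 → 0, fb=0
62: 10100100000 → 1, fb=0
63: 01001000000 → 0, fb=0
64: 10010000000 → 1, fb=1
65: 00100000001 → 0, fb=1
66: 01000000011 → 0, fb=0
67: 10000000110 → 1, fb=1
68: 00000001101 → 0, fb=0
69: 00000011010 → 0, fb=0
70: 00000110100 → 0, fb=0
71: 00001101000 → 0, fb=0
72: 00011010000 → 0, fb=0
73: 00110100000 → 0, fb=1
74: 01101000001 → 0, fb=1
75: 11010000011 → 1, fb=1
76: 10100000111 → 1, fb=0
77: 01000001110 → 0, fb=0
78: 10000011100 → 1, fb=1
79: 00000111001 → 0, fb=0
80: 00001110010 → 0, fb=0
81: 00011100100 → 0, fb=0
82: 00111001000 → 0, fb=1
83: 01110010001 → 0, fb=1
84: 11100100011 → 1, fb=0
85: 11001000110 → 1, fb=1
86: 10010001101 → 1, fb=1
87: 00100011011 → 0, fb=1
88: 01000110111 → 0, fb=0
89: 10001101110 → 1, fb=1
90: 00011011101 → 0, fb=0
91: 00110111010 → 0, fb=1
92: 01101110101 → 0, fb=1
93: 11011101011 → 1, fb=1
94: 10111010111 → 1, fb=0
95: 01110101110 → 0, fb=1
96: 11101011101 → 1, fb=0
97: 11010111010 → 1, fb=1
98: 10101110101 → 1, fb=0
99: 01011101010 → 0, fb=0
100: 10111010100 → 1, fb=0
101: 01110101000 → 0, fb=1
102: 11101010001 → 1, fb=0
103: 11010100010 → 1, fb=1
104: 10101000101 → 1, fb=0
105: 01010001010 → 0, fb=0
106: 10100010100 → 1, fb=0
107: 01000101000 → 0, fb=0
108: 10001010000 → 1, fb=1
109: 00010100001 → 0, fb=0
110: 00101000010 → 0, fb=1
111: 01010000101 → 0, fb=0
112: 10100001010 → 1, fb=0
113: 01000010100 → 0, fb=0
114: 10000101000 → 1, fb=1
115: 00001010001 → 0, fb=0
116: 00010100010 → 0, fb=0
117: 00101000100 → 0, fb=1

1110111011101010101010000000000100000000101000000100010000101010100100000001101000001110010001101110101110101000101000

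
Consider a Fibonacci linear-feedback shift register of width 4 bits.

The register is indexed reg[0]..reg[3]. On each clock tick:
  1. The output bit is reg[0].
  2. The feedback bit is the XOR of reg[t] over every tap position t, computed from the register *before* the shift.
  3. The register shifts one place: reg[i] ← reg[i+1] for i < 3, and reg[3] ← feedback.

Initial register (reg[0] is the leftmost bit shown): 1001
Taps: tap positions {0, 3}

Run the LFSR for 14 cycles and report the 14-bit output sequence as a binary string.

step | reg (before) | out | fb
   0 | 1001 | 1 | 0
   1 | 0010 | 0 | 0
   2 | 0100 | 0 | 0
   3 | 1000 | 1 | 1
   4 | 0001 | 0 | 1
   5 | 0011 | 0 | 1
   6 | 0111 | 0 | 1
   7 | 1111 | 1 | 0
   8 | 1110 | 1 | 1
   9 | 1101 | 1 | 0
  10 | 1010 | 1 | 1
  11 | 0101 | 0 | 1
  12 | 1011 | 1 | 0
  13 | 0110 | 0 | 0

10010001111010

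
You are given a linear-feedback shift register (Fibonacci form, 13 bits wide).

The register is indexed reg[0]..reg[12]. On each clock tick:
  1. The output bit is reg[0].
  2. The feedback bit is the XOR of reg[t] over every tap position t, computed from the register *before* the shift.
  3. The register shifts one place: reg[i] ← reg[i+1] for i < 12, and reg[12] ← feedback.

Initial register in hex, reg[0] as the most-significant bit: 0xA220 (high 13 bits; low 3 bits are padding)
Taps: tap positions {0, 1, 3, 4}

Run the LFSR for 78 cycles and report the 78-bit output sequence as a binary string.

tick  register→output (feedback)
  0  1010001000100→1 (1)
  1  0100010001001→0 (1)
  2  1000100010011→1 (0)
  3  0001000100110→0 (1)
  4  0010001001101→0 (0)
  5  0100010011010→0 (1)
  6  1000100110101→1 (0)
  7  0001001101010→0 (1)
  8  0010011010101→0 (0)
  9  0100110101010→0 (0)
 10  1001101010100→1 (1)
 11  0011010101001→0 (1)
 12  0110101010011→0 (0)
 13  1101010100110→1 (1)
 14  1010101001101→1 (0)
 15  0101010011010→0 (0)
 16  1010100110100→1 (0)
 17  0101001101000→0 (0)
 18  1010011010000→1 (1)
 19  0100110100001→0 (0)
 20  1001101000010→1 (1)
 21  0011010000101→0 (1)
 22  0110100001011→0 (0)
 23  1101000010110→1 (1)
 24  1010000101101→1 (1)
 25  0100001011011→0 (1)
 26  1000010110111→1 (1)
 27  0000101101111→0 (1)
 28  0001011011111→0 (1)
 29  0010110111111→0 (1)
 30  0101101111111→0 (1)
 31  1011011111111→1 (0)
 32  0110111111110→0 (0)
 33  1101111111100→1 (0)
 34  1011111111000→1 (1)
 35  0111111110001→0 (1)
 36  1111111100011→1 (0)
 37  1111111000110→1 (0)
 38  1111110001100→1 (0)
 39  1111100011000→1 (0)
 40  1111000110000→1 (1)
 41  1110001100001→1 (0)
 42  1100011000010→1 (0)
 43  1000110000100→1 (0)
 44  0001100001000→0 (0)
 45  0011000010000→0 (1)
 46  0110000100001→0 (1)
 47  1100001000011→1 (0)
 48  1000010000110→1 (1)
 49  0000100001101→0 (1)
 50  0001000011011→0 (1)
 51  0010000110111→0 (0)
 52  0100001101110→0 (1)
 53  1000011011101→1 (1)
 54  0000110111011→0 (1)
 55  0001101110111→0 (0)
 56  0011011101110→0 (1)
 57  0110111011101→0 (0)
 58  1101110111010→1 (0)
 59  1011101110100→1 (1)
 60  0111011101001→0 (0)
 61  1110111010010→1 (1)
 62  1101110100101→1 (0)
 63  1011101001010→1 (1)
 64  0111010010101→0 (0)
 65  1110100101010→1 (1)
 66  1101001010101→1 (1)
 67  1010010101011→1 (1)
 68  0100101010111→0 (0)
 69  1001010101110→1 (0)
 70  0010101011100→0 (1)
 71  0101010111001→0 (0)
 72  1010101110010→1 (0)
 73  0101011100100→0 (0)
 74  1010111001000→1 (0)
 75  0101110010000→0 (1)
 76  1011100100001→1 (1)
 77  0111001000011→0 (0)

101000100010011010101001101000010110111111110001100001000011011101110100101010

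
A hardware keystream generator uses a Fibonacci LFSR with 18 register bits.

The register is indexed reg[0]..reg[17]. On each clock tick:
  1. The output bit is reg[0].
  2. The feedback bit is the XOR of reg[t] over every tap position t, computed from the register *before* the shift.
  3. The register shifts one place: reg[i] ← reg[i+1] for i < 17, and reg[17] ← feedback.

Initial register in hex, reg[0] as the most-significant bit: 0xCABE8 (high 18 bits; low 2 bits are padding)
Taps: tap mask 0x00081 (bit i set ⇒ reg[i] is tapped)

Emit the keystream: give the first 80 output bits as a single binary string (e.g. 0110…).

tick  register→output (feedback)
  0  110010101011111010→1 (1)
  1  100101010111110101→1 (0)
  2  001010101111101010→0 (0)
  3  010101011111010100→0 (1)
  4  101010111110101001→1 (0)
  5  010101111101010010→0 (1)
  6  101011111010100101→1 (0)
  7  010111110101001010→0 (1)
  8  101111101010010101→1 (1)
  9  011111010100101011→0 (1)
 10  111110101001010111→1 (1)
 11  111101010010101111→1 (0)
 12  111010100101011110→1 (1)
 13  110101001010111101→1 (1)
 14  101010010101111011→1 (0)
 15  010100101011110110→0 (0)
 16  101001010111101100→1 (0)
 17  010010101111011000→0 (0)
 18  100101011110110000→1 (0)
 19  001010111101100000→0 (1)
 20  010101111011000001→0 (1)
 21  101011110110000011→1 (0)
 22  010111101100000110→0 (0)
 23  101111011000001100→1 (0)
 24  011110110000011000→0 (1)
 25  111101100000110001→1 (1)
 26  111011000001100011→1 (1)
 27  110110000011000111→1 (1)
 28  101100000110001111→1 (1)
 29  011000001100011111→0 (0)
 30  110000011000111110→1 (0)
 31  100000110001111100→1 (0)
 32  000001100011111000→0 (0)
 33  000011000111110000→0 (0)
 34  000110001111100000→0 (0)
 35  001100011111000000→0 (1)
 36  011000111110000001→0 (1)
 37  110001111100000011→1 (0)
 38  100011111000000110→1 (0)
 39  000111110000001100→0 (1)
 40  001111100000011001→0 (0)
 41  011111000000110010→0 (0)
 42  111110000001100100→1 (1)
 43  111100000011001001→1 (1)
 44  111000000110010011→1 (1)
 45  110000001100100111→1 (1)
 46  100000011001001111→1 (0)
 47  000000110010011110→0 (1)
 48  000001100100111101→0 (0)
 49  000011001001111010→0 (0)
 50  000110010011110100→0 (1)
 51  001100100111101001→0 (0)
 52  011001001111010010→0 (0)
 53  110010011110100100→1 (0)
 54  100100111101001000→1 (0)
 55  001001111010010000→0 (1)
 56  010011110100100001→0 (1)
 57  100111101001000011→1 (1)
 58  001111010010000111→0 (1)
 59  011110100100001111→0 (0)
 60  111101001000011110→1 (1)
 61  111010010000111101→1 (0)
 62  110100100001111010→1 (1)
 63  101001000011110101→1 (1)
 64  010010000111101011→0 (0)
 65  100100001111010110→1 (1)
 66  001000011110101101→0 (1)
 67  010000111101011011→0 (1)
 68  100001111010110111→1 (0)
 69  000011110101101110→0 (1)
 70  000111101011011101→0 (0)
 71  001111010110111010→0 (1)
 72  011110101101110101→0 (0)
 73  111101011011101010→1 (0)
 74  111010110111010100→1 (0)
 75  110101101110101000→1 (1)
 76  101011011101010001→1 (0)
 77  010110111010100010→0 (1)
 78  101101110101000101→1 (0)
 79  011011101010001010→0 (0)

11001010101111101010010101111011000001100011111000000110010011110100100001111010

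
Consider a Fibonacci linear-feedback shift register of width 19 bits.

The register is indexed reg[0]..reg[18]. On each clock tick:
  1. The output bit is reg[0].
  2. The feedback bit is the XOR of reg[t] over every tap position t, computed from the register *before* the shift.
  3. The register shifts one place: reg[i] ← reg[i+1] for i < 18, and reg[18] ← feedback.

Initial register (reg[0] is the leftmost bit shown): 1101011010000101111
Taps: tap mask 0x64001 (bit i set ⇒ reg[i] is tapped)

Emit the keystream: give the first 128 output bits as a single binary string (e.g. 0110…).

tick  register→output (feedback)
  0  1101011010000101111→1 (1)
  1  1010110100001011111→1 (0)
  2  0101101000010111110→0 (0)
  3  1011010000101111100→1 (0)
  4  0110100001011111000→0 (1)
  5  1101000010111110001→1 (1)
  6  1010000101111100011→1 (1)
  7  0100001011111000111→0 (0)
  8  1000010111110001110→1 (0)
  9  0000101111100011100→0 (1)
 10  0001011111000111001→0 (0)
 11  0010111110001110010→0 (0)
 12  0101111100011100100→0 (0)
 13  1011111000111001000→1 (1)
 14  0111110001110010001→0 (0)
 15  1111100011100100010→1 (0)
 16  1111000111001000100→1 (1)
 17  1110001110010001001→1 (0)
 18  1100011100100010010→1 (1)
 19  1000111001000100101→1 (0)
 20  0001110010001001010→0 (1)
 21  0011100100010010101→0 (0)
 22  0111001000100101010→0 (1)
 23  1110010001001010101→1 (1)
 24  1100100010010101011→1 (1)
 25  1001000100101010111→1 (0)
 26  0010001001010101110→0 (1)
 27  0100010010101011101→0 (0)
 28  1000100101010111010→1 (1)
 29  0001001010101110101→0 (0)
 30  0010010101011101010→0 (1)
 31  0100101010111010101→0 (0)
 32  1001010101110101010→1 (0)
 33  0010101011101010100→0 (1)
 34  0101010111010101001→0 (1)
 35  1010101110101010011→1 (0)
 36  0101011101010100110→0 (1)
 37  1010111010101001101→1 (0)
 38  0101110101010011010→0 (0)
 39  1011101010100110100→1 (0)
 40  0111010101001101000→0 (0)
 41  1110101010011010000→1 (0)
 42  1101010100110100000→1 (1)
 43  1010101001101000001→1 (0)
 44  0101010011010000010→0 (1)
 45  1010100110100000101→1 (0)
 46  0101001101000001010→0 (1)
 47  1010011010000010101→1 (1)
 48  0100110100000101011→0 (0)
 49  1001101000001010110→1 (1)
 50  0011010000010101101→0 (1)
 51  0110100000101011011→0 (1)
 52  1101000001010110111→1 (0)
 53  1010000010101101110→1 (0)
 54  0100000101011011100→0 (1)
 55  1000001010110111001→1 (1)
 56  0000010101101110011→0 (1)
 57  0000101011011100111→0 (0)
 58  0001010110111001110→0 (1)
 59  0010101101110011101→0 (0)
 60  0101011011100111010→0 (0)
 61  1010110111001110100→1 (0)
 62  0101101110011101000→0 (0)
 63  1011011100111010000→1 (0)
 64  0110111001110100000→0 (0)
 65  1101110011101000000→1 (1)
 66  1011100111010000001→1 (0)
 67  0111001110100000010→0 (1)
 68  1110011101000000101→1 (0)
 69  1100111010000001010→1 (0)
 70  1001110100000010100→1 (0)
 71  0011101000000101000→0 (0)
 72  0111010000001010000→0 (1)
 73  1110100000010100001→1 (0)
 74  1101000000101000010→1 (0)
 75  1010000001010000100→1 (1)
 76  0100000010100001001→0 (1)
 77  1000000101000010011→1 (0)
 78  0000001010000100110→0 (1)
 79  0000010100001001101→0 (1)
 80  0000101000010011011→0 (1)
 81  0001010000100110111→0 (1)
 82  0010100001001101111→0 (0)
 83  0101000010011011110→0 (0)
 84  1010000100110111100→1 (0)
 85  0100001001101111000→0 (1)
 86  1000010011011110001→1 (1)
 87  0000100110111100011→0 (0)
 88  0001001101111000110→0 (1)
 89  0010011011110001101→0 (1)
 90  0100110111100011011→0 (1)
 91  1001101111000110111→1 (0)
 92  0011011110001101110→0 (1)
 93  0110111100011011101→0 (0)
 94  1101111000110111010→1 (1)
 95  1011110001101110101→1 (1)
 96  0111100011011101011→0 (0)
 97  1111000110111010110→1 (1)
 98  1110001101110101101→1 (0)
 99  1100011011101011010→1 (1)
100  1000110111010110101→1 (1)
101  0001101110101101011→0 (0)
102  0011011101011010110→0 (0)
103  0110111010110101100→0 (0)
104  1101110101101011000→1 (0)
105  1011101011010110000→1 (0)
106  0111010110101100000→0 (0)
107  1110101101011000000→1 (1)
108  1101011010110000001→1 (0)
109  1010110101100000010→1 (0)
110  0101101011000000100→0 (0)
111  1011010110000001000→1 (1)
112  0110101100000010001→0 (0)
113  1101011000000100010→1 (0)
114  1010110000001000100→1 (1)
115  0101100000010001001→0 (1)
116  1011000000100010011→1 (0)
117  0110000001000100110→0 (1)
118  1100000010001001101→1 (0)
119  1000000100010011010→1 (1)
120  0000001000100110101→0 (0)
121  0000010001001101010→0 (1)
122  0000100010011010101→0 (0)
123  0001000100110101010→0 (1)
124  0010001001101010101→0 (0)
125  0100010011010101010→0 (1)
126  1000100110101010101→1 (1)
127  0001001101010101011→0 (0)

11010110100001011111000111001000100101010111010101001101000001010110111001110100000010100001001101111000110111010110101100000010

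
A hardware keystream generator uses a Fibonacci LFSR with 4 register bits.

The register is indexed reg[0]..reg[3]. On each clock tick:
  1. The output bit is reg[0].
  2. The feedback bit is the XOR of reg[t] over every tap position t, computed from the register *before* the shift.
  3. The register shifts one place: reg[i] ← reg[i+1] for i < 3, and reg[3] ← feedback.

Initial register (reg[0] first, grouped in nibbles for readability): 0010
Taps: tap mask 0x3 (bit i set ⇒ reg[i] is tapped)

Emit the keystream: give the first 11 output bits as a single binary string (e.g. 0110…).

k : reg_k → out_k, fb_k
0: 0010 → 0, fb=0
1: 0100 → 0, fb=1
2: 1001 → 1, fb=1
3: 0011 → 0, fb=0
4: 0110 → 0, fb=1
5: 1101 → 1, fb=0
6: 1010 → 1, fb=1
7: 0101 → 0, fb=1
8: 1011 → 1, fb=1
9: 0111 → 0, fb=1
10: 1111 → 1, fb=0

00100110101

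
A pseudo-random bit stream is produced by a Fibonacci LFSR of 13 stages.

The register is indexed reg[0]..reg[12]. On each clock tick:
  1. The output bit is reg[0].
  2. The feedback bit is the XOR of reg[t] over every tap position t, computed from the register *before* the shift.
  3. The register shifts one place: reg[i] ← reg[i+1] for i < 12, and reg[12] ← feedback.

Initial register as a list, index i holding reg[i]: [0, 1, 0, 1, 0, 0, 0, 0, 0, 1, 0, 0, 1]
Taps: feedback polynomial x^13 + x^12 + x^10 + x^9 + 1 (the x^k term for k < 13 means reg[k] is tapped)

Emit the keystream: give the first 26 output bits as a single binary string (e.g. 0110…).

tick  register→output (feedback)
  0  0101000001001→0 (0)
  1  1010000010010→1 (1)
  2  0100000100101→0 (0)
  3  1000001001010→1 (0)
  4  0000010010100→0 (1)
  5  0000100101001→0 (0)
  6  0001001010010→0 (0)
  7  0010010100100→0 (1)
  8  0100101001001→0 (0)
  9  1001010010010→1 (1)
 10  0010100100101→0 (0)
 11  0101001001010→0 (1)
 12  1010010010101→1 (1)
 13  0100100101011→0 (0)
 14  1001001010110→1 (0)
 15  0010010101100→0 (0)
 16  0100101011000→0 (1)
 17  1001010110001→1 (0)
 18  0010101100010→0 (0)
 19  0101011000100→0 (1)
 20  1010110001001→1 (1)
 21  0101100010011→0 (1)
 22  1011000100111→1 (1)
 23  0110001001111→0 (1)
 24  1100010011111→1 (0)
 25  1000100111110→1 (1)

01010000010010100100101011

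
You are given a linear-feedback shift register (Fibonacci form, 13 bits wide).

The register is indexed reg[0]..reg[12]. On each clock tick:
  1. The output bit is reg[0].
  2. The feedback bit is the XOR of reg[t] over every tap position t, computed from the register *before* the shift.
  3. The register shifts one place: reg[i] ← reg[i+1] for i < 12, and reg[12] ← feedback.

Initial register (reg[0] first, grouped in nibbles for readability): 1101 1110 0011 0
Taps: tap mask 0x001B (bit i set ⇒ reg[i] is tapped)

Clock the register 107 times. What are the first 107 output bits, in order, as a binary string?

step | reg (before) | out | fb
   0 | 1101111000110 | 1 | 0
   1 | 1011110001100 | 1 | 1
   2 | 0111100011001 | 0 | 1
   3 | 1111000110011 | 1 | 1
   4 | 1110001100111 | 1 | 0
   5 | 1100011001110 | 1 | 0
   6 | 1000110011100 | 1 | 0
   7 | 0001100111000 | 0 | 0
   8 | 0011001110000 | 0 | 1
   9 | 0110011100001 | 0 | 1
  10 | 1100111000011 | 1 | 1
  11 | 1001110000111 | 1 | 1
  12 | 0011100001111 | 0 | 0
  13 | 0111000011110 | 0 | 0
  14 | 1110000111100 | 1 | 0
  15 | 1100001111000 | 1 | 0
  16 | 1000011110000 | 1 | 1
  17 | 0000111100001 | 0 | 1
  18 | 0001111000011 | 0 | 0
  19 | 0011110000110 | 0 | 0
  20 | 0111100001100 | 0 | 1
  21 | 1111000011001 | 1 | 1
  22 | 1110000110011 | 1 | 0
  23 | 1100001100110 | 1 | 0
  24 | 1000011001100 | 1 | 1
  25 | 0000110011001 | 0 | 1
  26 | 0001100110011 | 0 | 0
  27 | 0011001100110 | 0 | 1
  28 | 0110011001101 | 0 | 1
  29 | 1100110011011 | 1 | 1
  30 | 1001100110111 | 1 | 1
  31 | 0011001101111 | 0 | 1
  32 | 0110011011111 | 0 | 1
  33 | 1100110111111 | 1 | 1
  34 | 1001101111111 | 1 | 1
  35 | 0011011111111 | 0 | 1
  36 | 0110111111111 | 0 | 0
  37 | 1101111111110 | 1 | 0
  38 | 1011111111100 | 1 | 1
  39 | 0111111111001 | 0 | 1
  40 | 1111111110011 | 1 | 0
  41 | 1111111100110 | 1 | 0
  42 | 1111111001100 | 1 | 0
  43 | 1111110011000 | 1 | 0
  44 | 1111100110000 | 1 | 0
  45 | 1111001100000 | 1 | 1
  46 | 1110011000001 | 1 | 0
  47 | 1100110000010 | 1 | 1
  48 | 1001100000101 | 1 | 1
  49 | 0011000001011 | 0 | 1
  50 | 0110000010111 | 0 | 1
  51 | 1100000101111 | 1 | 0
  52 | 1000001011110 | 1 | 1
  53 | 0000010111101 | 0 | 0
  54 | 0000101111010 | 0 | 1
  55 | 0001011110101 | 0 | 1
  56 | 0010111101011 | 0 | 1
  57 | 0101111010111 | 0 | 1
  58 | 1011110101111 | 1 | 1
  59 | 0111101011111 | 0 | 1
  60 | 1111010111111 | 1 | 1
  61 | 1110101111111 | 1 | 1
  62 | 1101011111111 | 1 | 1
  63 | 1010111111111 | 1 | 0
  64 | 0101111111110 | 0 | 1
  65 | 1011111111101 | 1 | 1
  66 | 0111111111011 | 0 | 1
  67 | 1111111110111 | 1 | 0
  68 | 1111111101110 | 1 | 0
  69 | 1111111011100 | 1 | 0
  70 | 1111110111000 | 1 | 0
  71 | 1111101110000 | 1 | 0
  72 | 1111011100000 | 1 | 1
  73 | 1110111000001 | 1 | 1
  74 | 1101110000011 | 1 | 0
  75 | 1011100000110 | 1 | 1
  76 | 0111000001101 | 0 | 0
  77 | 1110000011010 | 1 | 0
  78 | 1100000110100 | 1 | 0
  79 | 1000001101000 | 1 | 1
  80 | 0000011010001 | 0 | 0
  81 | 0000110100010 | 0 | 1
  82 | 0001101000101 | 0 | 0
  83 | 0011010001010 | 0 | 1
  84 | 0110100010101 | 0 | 0
  85 | 1101000101010 | 1 | 1
  86 | 1010001010101 | 1 | 1
  87 | 0100010101011 | 0 | 1
  88 | 1000101010111 | 1 | 0
  89 | 0001010101110 | 0 | 1
  90 | 0010101011101 | 0 | 1
  91 | 0101010111011 | 0 | 0
  92 | 1010101110110 | 1 | 0
  93 | 0101011101100 | 0 | 0
  94 | 1010111011000 | 1 | 0
  95 | 0101110110000 | 0 | 1
  96 | 1011101100001 | 1 | 1
  97 | 0111011000011 | 0 | 0
  98 | 1110110000110 | 1 | 1
  99 | 1101100001101 | 1 | 0
 100 | 1011000011010 | 1 | 0
 101 | 0110000110100 | 0 | 1
 102 | 1100001101001 | 1 | 0
 103 | 1000011010010 | 1 | 1
 104 | 0000110100101 | 0 | 1
 105 | 0001101001011 | 0 | 0
 106 | 0011010010110 | 0 | 1

11011110001100111000011110000110011001101111111110011000001011110101111111110111000001101000101010111011000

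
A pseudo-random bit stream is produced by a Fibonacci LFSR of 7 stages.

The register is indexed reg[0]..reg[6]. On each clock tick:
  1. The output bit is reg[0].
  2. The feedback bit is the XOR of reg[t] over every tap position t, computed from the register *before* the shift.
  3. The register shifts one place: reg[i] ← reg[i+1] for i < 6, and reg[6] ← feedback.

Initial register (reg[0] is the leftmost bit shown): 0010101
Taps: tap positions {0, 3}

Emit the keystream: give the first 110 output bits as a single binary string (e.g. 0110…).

00101010111110100101000110111000111111100001110111100101100100100000010001001100010111010110110000011001101010

tick  register→output (feedback)
  0  0010101→0 (0)
  1  0101010→0 (1)
  2  1010101→1 (1)
  3  0101011→0 (1)
  4  1010111→1 (1)
  5  0101111→0 (1)
  6  1011111→1 (0)
  7  0111110→0 (1)
  8  1111101→1 (0)
  9  1111010→1 (0)
 10  1110100→1 (1)
 11  1101001→1 (0)
 12  1010010→1 (1)
 13  0100101→0 (0)
 14  1001010→1 (0)
 15  0010100→0 (0)
 16  0101000→0 (1)
 17  1010001→1 (1)
 18  0100011→0 (0)
 19  1000110→1 (1)
 20  0001101→0 (1)
 21  0011011→0 (1)
 22  0110111→0 (0)
 23  1101110→1 (0)
 24  1011100→1 (0)
 25  0111000→0 (1)
 26  1110001→1 (1)
 27  1100011→1 (1)
 28  1000111→1 (1)
 29  0001111→0 (1)
 30  0011111→0 (1)
 31  0111111→0 (1)
 32  1111111→1 (0)
 33  1111110→1 (0)
 34  1111100→1 (0)
 35  1111000→1 (0)
 36  1110000→1 (1)
 37  1100001→1 (1)
 38  1000011→1 (1)
 39  0000111→0 (0)
 40  0001110→0 (1)
 41  0011101→0 (1)
 42  0111011→0 (1)
 43  1110111→1 (1)
 44  1101111→1 (0)
 45  1011110→1 (0)
 46  0111100→0 (1)
 47  1111001→1 (0)
 48  1110010→1 (1)
 49  1100101→1 (1)
 50  1001011→1 (0)
 51  0010110→0 (0)
 52  0101100→0 (1)
 53  1011001→1 (0)
 54  0110010→0 (0)
 55  1100100→1 (1)
 56  1001001→1 (0)
 57  0010010→0 (0)
 58  0100100→0 (0)
 59  1001000→1 (0)
 60  0010000→0 (0)
 61  0100000→0 (0)
 62  1000000→1 (1)
 63  0000001→0 (0)
 64  0000010→0 (0)
 65  0000100→0 (0)
 66  0001000→0 (1)
 67  0010001→0 (0)
 68  0100010→0 (0)
 69  1000100→1 (1)
 70  0001001→0 (1)
 71  0010011→0 (0)
 72  0100110→0 (0)
 73  1001100→1 (0)
 74  0011000→0 (1)
 75  0110001→0 (0)
 76  1100010→1 (1)
 77  1000101→1 (1)
 78  0001011→0 (1)
 79  0010111→0 (0)
 80  0101110→0 (1)
 81  1011101→1 (0)
 82  0111010→0 (1)
 83  1110101→1 (1)
 84  1101011→1 (0)
 85  1010110→1 (1)
 86  0101101→0 (1)
 87  1011011→1 (0)
 88  0110110→0 (0)
 89  1101100→1 (0)
 90  1011000→1 (0)
 91  0110000→0 (0)
 92  1100000→1 (1)
 93  1000001→1 (1)
 94  0000011→0 (0)
 95  0000110→0 (0)
 96  0001100→0 (1)
 97  0011001→0 (1)
 98  0110011→0 (0)
 99  1100110→1 (1)
100  1001101→1 (0)
101  0011010→0 (1)
102  0110101→0 (0)
103  1101010→1 (0)
104  1010100→1 (1)
105  0101001→0 (1)
106  1010011→1 (1)
107  0100111→0 (0)
108  1001110→1 (0)
109  0011100→0 (1)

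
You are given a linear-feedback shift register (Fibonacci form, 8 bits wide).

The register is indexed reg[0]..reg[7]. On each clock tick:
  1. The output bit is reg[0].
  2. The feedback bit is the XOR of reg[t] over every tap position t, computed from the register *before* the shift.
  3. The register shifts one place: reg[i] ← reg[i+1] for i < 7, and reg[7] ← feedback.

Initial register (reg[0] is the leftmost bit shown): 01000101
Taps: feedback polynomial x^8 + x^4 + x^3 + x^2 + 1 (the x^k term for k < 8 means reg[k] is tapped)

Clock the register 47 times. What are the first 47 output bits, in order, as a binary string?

tick  register→output (feedback)
  0  01000101→0 (0)
  1  10001010→1 (0)
  2  00010100→0 (1)
  3  00101001→0 (0)
  4  01010010→0 (1)
  5  10100101→1 (0)
  6  01001010→0 (1)
  7  10010101→1 (0)
  8  00101010→0 (0)
  9  01010100→0 (1)
 10  10101001→1 (1)
 11  01010011→0 (1)
 12  10100111→1 (0)
 13  01001110→0 (1)
 14  10011101→1 (1)
 15  00111011→0 (1)
 16  01110111→0 (0)
 17  11101110→1 (1)
 18  11011101→1 (1)
 19  10111011→1 (0)
 20  01110110→0 (0)
 21  11101100→1 (1)
 22  11011001→1 (1)
 23  10110011→1 (1)
 24  01100111→0 (1)
 25  11001111→1 (0)
 26  10011110→1 (1)
 27  00111101→0 (1)
 28  01111011→0 (1)
 29  11110111→1 (1)
 30  11101111→1 (1)
 31  11011111→1 (1)
 32  10111111→1 (0)
 33  01111110→0 (1)
 34  11111101→1 (0)
 35  11111010→1 (0)
 36  11110100→1 (1)
 37  11101001→1 (1)
 38  11010011→1 (0)
 39  10100110→1 (0)
 40  01001100→0 (1)
 41  10011001→1 (1)
 42  00110011→0 (0)
 43  01100110→0 (1)
 44  11001101→1 (0)
 45  10011010→1 (1)
 46  00110101→0 (0)

01000101001010100111011101100111101111110100110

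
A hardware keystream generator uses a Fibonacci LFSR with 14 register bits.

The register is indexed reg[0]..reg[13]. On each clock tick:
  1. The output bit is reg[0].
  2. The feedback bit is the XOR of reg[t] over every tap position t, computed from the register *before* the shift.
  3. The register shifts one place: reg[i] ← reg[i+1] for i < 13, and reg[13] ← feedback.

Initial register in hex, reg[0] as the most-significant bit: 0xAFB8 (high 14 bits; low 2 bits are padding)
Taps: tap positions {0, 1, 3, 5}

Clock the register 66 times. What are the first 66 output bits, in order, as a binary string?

tick  register→output (feedback)
  0  10101111101110→1 (0)
  1  01011111011100→0 (1)
  2  10111110111001→1 (1)
  3  01111101110011→0 (1)
  4  11111011100111→1 (1)
  5  11110111001111→1 (0)
  6  11101110011110→1 (1)
  7  11011100111101→1 (0)
  8  10111001111010→1 (0)
  9  01110011110100→0 (0)
 10  11100111101000→1 (1)
 11  11001111010001→1 (1)
 12  10011110100011→1 (1)
 13  00111101000111→0 (0)
 14  01111010001110→0 (0)
 15  11110100011100→1 (0)
 16  11101000111000→1 (0)
 17  11010001110000→1 (1)
 18  10100011100001→1 (1)
 19  01000111000011→0 (0)
 20  10001110000110→1 (0)
 21  00011100001100→0 (0)
 22  00111000011000→0 (1)
 23  01110000110001→0 (0)
 24  11100001100010→1 (0)
 25  11000011000100→1 (0)
 26  10000110001000→1 (0)
 27  00001100010000→0 (1)
 28  00011000100001→0 (1)
 29  00110001000011→0 (1)
 30  01100010000111→0 (1)
 31  11000100001111→1 (1)
 32  10001000011111→1 (1)
 33  00010000111111→0 (1)
 34  00100001111111→0 (0)
 35  01000011111110→0 (1)
 36  10000111111101→1 (0)
 37  00001111111010→0 (1)
 38  00011111110101→0 (0)
 39  00111111101010→0 (0)
 40  01111111010100→0 (1)
 41  11111110101001→1 (0)
 42  11111101010010→1 (0)
 43  11111010100100→1 (1)
 44  11110101001001→1 (0)
 45  11101010010010→1 (0)
 46  11010100100100→1 (0)
 47  10101001001000→1 (1)
 48  01010010010001→0 (0)
 49  10100100100010→1 (0)
 50  01001001000100→0 (1)
 51  10010010001001→1 (0)
 52  00100100010010→0 (1)
 53  01001000100101→0 (1)
 54  10010001001011→1 (0)
 55  00100010010110→0 (0)
 56  01000100101100→0 (0)
 57  10001001011000→1 (1)
 58  00010010110001→0 (1)
 59  00100101100011→0 (1)
 60  01001011000111→0 (1)
 61  10010110001111→1 (1)
 62  00101100011111→0 (1)
 63  01011000111111→0 (0)
 64  10110001111110→1 (0)
 65  01100011111100→0 (1)

101011111011100111101000111000011000100001111111010100100100010010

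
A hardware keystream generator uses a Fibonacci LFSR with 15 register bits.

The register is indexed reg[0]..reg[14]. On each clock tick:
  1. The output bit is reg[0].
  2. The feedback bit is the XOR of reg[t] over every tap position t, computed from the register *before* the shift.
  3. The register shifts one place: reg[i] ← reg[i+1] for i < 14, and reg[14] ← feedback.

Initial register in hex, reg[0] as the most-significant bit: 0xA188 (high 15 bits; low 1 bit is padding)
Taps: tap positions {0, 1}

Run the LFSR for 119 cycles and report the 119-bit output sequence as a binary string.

10100001100010011100010100110100100111101011101101000111100110111001000101011001011001111101011101010000111100111110001

step | reg (before) | out | fb
   0 | 101000011000100 | 1 | 1
   1 | 010000110001001 | 0 | 1
   2 | 100001100010011 | 1 | 1
   3 | 000011000100111 | 0 | 0
   4 | 000110001001110 | 0 | 0
   5 | 001100010011100 | 0 | 0
   6 | 011000100111000 | 0 | 1
   7 | 110001001110001 | 1 | 0
   8 | 100010011100010 | 1 | 1
   9 | 000100111000101 | 0 | 0
  10 | 001001110001010 | 0 | 0
  11 | 010011100010100 | 0 | 1
  12 | 100111000101001 | 1 | 1
  13 | 001110001010011 | 0 | 0
  14 | 011100010100110 | 0 | 1
  15 | 111000101001101 | 1 | 0
  16 | 110001010011010 | 1 | 0
  17 | 100010100110100 | 1 | 1
  18 | 000101001101001 | 0 | 0
  19 | 001010011010010 | 0 | 0
  20 | 010100110100100 | 0 | 1
  21 | 101001101001001 | 1 | 1
  22 | 010011010010011 | 0 | 1
  23 | 100110100100111 | 1 | 1
  24 | 001101001001111 | 0 | 0
  25 | 011010010011110 | 0 | 1
  26 | 110100100111101 | 1 | 0
  27 | 101001001111010 | 1 | 1
  28 | 010010011110101 | 0 | 1
  29 | 100100111101011 | 1 | 1
  30 | 001001111010111 | 0 | 0
  31 | 010011110101110 | 0 | 1
  32 | 100111101011101 | 1 | 1
  33 | 001111010111011 | 0 | 0
  34 | 011110101110110 | 0 | 1
  35 | 111101011101101 | 1 | 0
  36 | 111010111011010 | 1 | 0
  37 | 110101110110100 | 1 | 0
  38 | 101011101101000 | 1 | 1
  39 | 010111011010001 | 0 | 1
  40 | 101110110100011 | 1 | 1
  41 | 011101101000111 | 0 | 1
  42 | 111011010001111 | 1 | 0
  43 | 110110100011110 | 1 | 0
  44 | 101101000111100 | 1 | 1
  45 | 011010001111001 | 0 | 1
  46 | 110100011110011 | 1 | 0
  47 | 101000111100110 | 1 | 1
  48 | 010001111001101 | 0 | 1
  49 | 100011110011011 | 1 | 1
  50 | 000111100110111 | 0 | 0
  51 | 001111001101110 | 0 | 0
  52 | 011110011011100 | 0 | 1
  53 | 111100110111001 | 1 | 0
  54 | 111001101110010 | 1 | 0
  55 | 110011011100100 | 1 | 0
  56 | 100110111001000 | 1 | 1
  57 | 001101110010001 | 0 | 0
  58 | 011011100100010 | 0 | 1
  59 | 110111001000101 | 1 | 0
  60 | 101110010001010 | 1 | 1
  61 | 011100100010101 | 0 | 1
  62 | 111001000101011 | 1 | 0
  63 | 110010001010110 | 1 | 0
  64 | 100100010101100 | 1 | 1
  65 | 001000101011001 | 0 | 0
  66 | 010001010110010 | 0 | 1
  67 | 100010101100101 | 1 | 1
  68 | 000101011001011 | 0 | 0
  69 | 001010110010110 | 0 | 0
  70 | 010101100101100 | 0 | 1
  71 | 101011001011001 | 1 | 1
  72 | 010110010110011 | 0 | 1
  73 | 101100101100111 | 1 | 1
  74 | 011001011001111 | 0 | 1
  75 | 110010110011111 | 1 | 0
  76 | 100101100111110 | 1 | 1
  77 | 001011001111101 | 0 | 0
  78 | 010110011111010 | 0 | 1
  79 | 101100111110101 | 1 | 1
  80 | 011001111101011 | 0 | 1
  81 | 110011111010111 | 1 | 0
  82 | 100111110101110 | 1 | 1
  83 | 001111101011101 | 0 | 0
  84 | 011111010111010 | 0 | 1
  85 | 111110101110101 | 1 | 0
  86 | 111101011101010 | 1 | 0
  87 | 111010111010100 | 1 | 0
  88 | 110101110101000 | 1 | 0
  89 | 101011101010000 | 1 | 1
  90 | 010111010100001 | 0 | 1
  91 | 101110101000011 | 1 | 1
  92 | 011101010000111 | 0 | 1
  93 | 111010100001111 | 1 | 0
  94 | 110101000011110 | 1 | 0
  95 | 101010000111100 | 1 | 1
  96 | 010100001111001 | 0 | 1
  97 | 101000011110011 | 1 | 1
  98 | 010000111100111 | 0 | 1
  99 | 100001111001111 | 1 | 1
 100 | 000011110011111 | 0 | 0
 101 | 000111100111110 | 0 | 0
 102 | 001111001111100 | 0 | 0
 103 | 011110011111000 | 0 | 1
 104 | 111100111110001 | 1 | 0
 105 | 111001111100010 | 1 | 0
 106 | 110011111000100 | 1 | 0
 107 | 100111110001000 | 1 | 1
 108 | 001111100010001 | 0 | 0
 109 | 011111000100010 | 0 | 1
 110 | 111110001000101 | 1 | 0
 111 | 111100010001010 | 1 | 0
 112 | 111000100010100 | 1 | 0
 113 | 110001000101000 | 1 | 0
 114 | 100010001010000 | 1 | 1
 115 | 000100010100001 | 0 | 0
 116 | 001000101000010 | 0 | 0
 117 | 010001010000100 | 0 | 1
 118 | 100010100001001 | 1 | 1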